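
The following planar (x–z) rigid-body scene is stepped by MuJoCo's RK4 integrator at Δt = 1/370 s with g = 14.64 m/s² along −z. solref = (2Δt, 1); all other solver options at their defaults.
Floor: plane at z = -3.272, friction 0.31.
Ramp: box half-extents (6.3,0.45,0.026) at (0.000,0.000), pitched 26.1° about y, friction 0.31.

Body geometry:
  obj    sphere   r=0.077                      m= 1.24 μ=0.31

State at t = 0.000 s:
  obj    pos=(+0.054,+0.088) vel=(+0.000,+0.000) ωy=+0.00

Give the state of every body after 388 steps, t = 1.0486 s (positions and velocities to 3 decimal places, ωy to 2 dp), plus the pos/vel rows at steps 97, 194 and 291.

State at t = 1.0486 s:
  obj    pos=(+2.326,-1.025) vel=(+4.332,-2.122) ωy=+62.65

Key-timestep trajectory:
   step    t(s)  obj.x    obj.z    obj.vx   obj.vz 
     97  0.2622   +0.196  +0.019  +1.083  -0.531
    194  0.5243   +0.622  -0.190  +2.166  -1.061
    291  0.7865   +1.332  -0.538  +3.249  -1.592


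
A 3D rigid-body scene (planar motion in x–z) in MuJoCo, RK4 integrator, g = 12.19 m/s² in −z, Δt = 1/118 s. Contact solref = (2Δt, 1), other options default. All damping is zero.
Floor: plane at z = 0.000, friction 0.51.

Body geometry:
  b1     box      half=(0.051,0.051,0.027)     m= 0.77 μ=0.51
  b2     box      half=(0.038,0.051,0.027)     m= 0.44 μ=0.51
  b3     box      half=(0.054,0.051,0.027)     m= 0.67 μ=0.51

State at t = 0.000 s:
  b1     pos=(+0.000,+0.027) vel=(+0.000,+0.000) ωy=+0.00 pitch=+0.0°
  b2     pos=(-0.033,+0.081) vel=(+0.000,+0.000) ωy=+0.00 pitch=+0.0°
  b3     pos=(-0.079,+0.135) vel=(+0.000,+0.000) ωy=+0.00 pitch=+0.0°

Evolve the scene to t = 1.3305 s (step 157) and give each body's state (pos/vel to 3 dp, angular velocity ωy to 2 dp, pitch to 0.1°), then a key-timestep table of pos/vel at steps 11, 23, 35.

State at t = 1.3305 s:
  b1     pos=(+0.000,+0.027) vel=(+0.000,+0.000) ωy=+0.00 pitch=+0.0°
  b2     pos=(-0.033,+0.081) vel=(+0.000,+0.000) ωy=+0.00 pitch=+0.0°
  b3     pos=(-0.124,+0.054) vel=(+0.000,+0.000) ωy=+0.00 pitch=-90.0°

Key-timestep trajectory:
   step    t(s)  b1.x    b1.z    b1.vx   b1.vz   b2.x    b2.z    b2.vx   b2.vz   b3.x    b3.z    b3.vx   b3.vz 
     11  0.0932   +0.000  +0.027  +0.000  +0.001   -0.035  +0.082  -0.031  +0.023   -0.087  +0.131  -0.173  -0.074
     23  0.1949   +0.000  +0.027  +0.000  +0.000   -0.038  +0.084  +0.025  -0.014   -0.113  +0.103  -0.299  -0.696
     35  0.2966   +0.000  +0.027  +0.000  +0.000   -0.033  +0.081  -0.014  +0.009   -0.126  +0.051  +0.066  +0.116


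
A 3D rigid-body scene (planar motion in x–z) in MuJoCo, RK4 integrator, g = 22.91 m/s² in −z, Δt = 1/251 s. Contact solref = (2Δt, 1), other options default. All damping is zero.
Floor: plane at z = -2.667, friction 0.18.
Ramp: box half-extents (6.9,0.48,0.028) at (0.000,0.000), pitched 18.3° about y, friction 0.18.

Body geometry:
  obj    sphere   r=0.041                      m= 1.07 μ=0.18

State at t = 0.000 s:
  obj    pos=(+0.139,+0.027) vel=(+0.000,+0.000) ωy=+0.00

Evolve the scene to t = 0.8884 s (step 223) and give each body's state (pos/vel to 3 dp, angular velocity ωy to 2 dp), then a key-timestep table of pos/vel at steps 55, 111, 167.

State at t = 0.8884 s:
  obj    pos=(+2.064,-0.610) vel=(+4.334,-1.433) ωy=+111.32

Key-timestep trajectory:
   step    t(s)  obj.x    obj.z    obj.vx   obj.vz 
     55  0.2191   +0.256  -0.012  +1.069  -0.354
    111  0.4422   +0.616  -0.131  +2.157  -0.714
    167  0.6653   +1.219  -0.330  +3.246  -1.073


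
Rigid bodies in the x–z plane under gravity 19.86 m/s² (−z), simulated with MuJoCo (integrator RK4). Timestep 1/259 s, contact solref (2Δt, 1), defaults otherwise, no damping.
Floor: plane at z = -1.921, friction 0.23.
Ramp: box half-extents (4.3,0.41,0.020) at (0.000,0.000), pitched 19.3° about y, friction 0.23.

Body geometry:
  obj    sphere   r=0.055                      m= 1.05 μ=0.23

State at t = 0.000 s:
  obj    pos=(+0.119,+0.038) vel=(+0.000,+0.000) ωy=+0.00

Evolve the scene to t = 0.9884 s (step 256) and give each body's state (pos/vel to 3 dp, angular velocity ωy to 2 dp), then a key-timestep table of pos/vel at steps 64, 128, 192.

State at t = 0.9884 s:
  obj    pos=(+2.281,-0.719) vel=(+4.374,-1.532) ωy=+84.25

Key-timestep trajectory:
   step    t(s)  obj.x    obj.z    obj.vx   obj.vz 
     64  0.2471   +0.254  -0.010  +1.094  -0.383
    128  0.4942   +0.659  -0.151  +2.187  -0.766
    192  0.7413   +1.335  -0.388  +3.280  -1.149


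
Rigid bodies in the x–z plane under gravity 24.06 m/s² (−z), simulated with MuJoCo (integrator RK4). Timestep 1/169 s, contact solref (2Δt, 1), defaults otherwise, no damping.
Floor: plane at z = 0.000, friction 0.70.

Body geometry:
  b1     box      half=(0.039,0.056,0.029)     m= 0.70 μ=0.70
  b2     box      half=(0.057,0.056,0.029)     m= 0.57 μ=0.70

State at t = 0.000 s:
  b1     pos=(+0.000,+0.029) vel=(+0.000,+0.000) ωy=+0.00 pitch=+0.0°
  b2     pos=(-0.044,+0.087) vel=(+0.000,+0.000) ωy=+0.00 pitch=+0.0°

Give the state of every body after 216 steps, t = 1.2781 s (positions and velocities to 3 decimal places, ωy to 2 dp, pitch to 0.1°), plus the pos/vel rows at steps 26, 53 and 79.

State at t = 1.2781 s:
  b1     pos=(+0.000,+0.029) vel=(+0.000,+0.000) ωy=+0.00 pitch=+0.0°
  b2     pos=(-0.186,+0.029) vel=(+0.000,+0.000) ωy=+0.00 pitch=+180.0°

Key-timestep trajectory:
   step    t(s)  b1.x    b1.z    b1.vx   b1.vz   b2.x    b2.z    b2.vx   b2.vz 
     26  0.1538   +0.000  +0.029  +0.000  +0.000   -0.069  +0.064  -0.332  -0.757
     53  0.3136   +0.000  +0.029  +0.000  +0.000   -0.123  +0.064  -0.119  +0.004
     79  0.4675   +0.000  +0.029  +0.000  +0.000   -0.155  +0.057  -0.467  -0.221


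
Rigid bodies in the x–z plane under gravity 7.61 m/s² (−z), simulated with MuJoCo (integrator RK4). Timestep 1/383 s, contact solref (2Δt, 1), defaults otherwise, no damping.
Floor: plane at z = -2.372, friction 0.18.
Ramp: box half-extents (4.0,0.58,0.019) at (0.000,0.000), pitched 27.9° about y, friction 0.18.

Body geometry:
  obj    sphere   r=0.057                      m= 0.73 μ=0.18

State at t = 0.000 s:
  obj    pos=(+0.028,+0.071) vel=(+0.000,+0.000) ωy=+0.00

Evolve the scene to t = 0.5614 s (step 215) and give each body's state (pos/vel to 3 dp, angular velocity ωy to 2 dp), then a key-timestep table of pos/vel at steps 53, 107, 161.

State at t = 0.5614 s:
  obj    pos=(+0.382,-0.116) vel=(+1.262,-0.668) ωy=+25.04

Key-timestep trajectory:
   step    t(s)  obj.x    obj.z    obj.vx   obj.vz 
     53  0.1384   +0.050  +0.060  +0.311  -0.165
    107  0.2794   +0.116  +0.025  +0.628  -0.333
    161  0.4204   +0.227  -0.034  +0.945  -0.500


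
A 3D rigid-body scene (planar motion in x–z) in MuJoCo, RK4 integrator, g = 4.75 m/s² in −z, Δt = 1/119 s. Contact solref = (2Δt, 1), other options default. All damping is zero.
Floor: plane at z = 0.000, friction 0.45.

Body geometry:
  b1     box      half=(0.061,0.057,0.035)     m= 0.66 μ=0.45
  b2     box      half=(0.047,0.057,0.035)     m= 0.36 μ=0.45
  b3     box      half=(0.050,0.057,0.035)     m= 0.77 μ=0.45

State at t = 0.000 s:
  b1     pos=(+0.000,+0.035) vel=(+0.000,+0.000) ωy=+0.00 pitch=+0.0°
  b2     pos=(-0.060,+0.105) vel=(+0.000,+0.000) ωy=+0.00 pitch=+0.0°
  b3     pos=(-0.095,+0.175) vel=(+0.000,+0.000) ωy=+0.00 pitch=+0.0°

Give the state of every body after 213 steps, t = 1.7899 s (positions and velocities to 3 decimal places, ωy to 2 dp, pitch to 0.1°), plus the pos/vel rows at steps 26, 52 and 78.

State at t = 1.7899 s:
  b1     pos=(+0.000,+0.035) vel=(+0.000,+0.000) ωy=+0.00 pitch=+0.0°
  b2     pos=(-0.107,+0.047) vel=(+0.000,+0.000) ωy=+0.00 pitch=-90.0°
  b3     pos=(-0.302,+0.035) vel=(+0.000,+0.000) ωy=+0.00 pitch=+180.0°

Key-timestep trajectory:
   step    t(s)  b1.x    b1.z    b1.vx   b1.vz   b2.x    b2.z    b2.vx   b2.vz   b3.x    b3.z    b3.vx   b3.vz 
     26  0.2185   +0.000  +0.035  +0.001  +0.000   -0.070  +0.104  -0.107  -0.027   -0.125  +0.160  -0.290  -0.202
     52  0.4370   +0.000  +0.035  +0.000  +0.000   -0.107  +0.050  -0.192  -0.667   -0.206  +0.049  -0.543  -0.171
     78  0.6555   +0.000  +0.035  +0.000  +0.000   -0.107  +0.047  +0.001  +0.001   -0.271  +0.056  -0.306  -0.137


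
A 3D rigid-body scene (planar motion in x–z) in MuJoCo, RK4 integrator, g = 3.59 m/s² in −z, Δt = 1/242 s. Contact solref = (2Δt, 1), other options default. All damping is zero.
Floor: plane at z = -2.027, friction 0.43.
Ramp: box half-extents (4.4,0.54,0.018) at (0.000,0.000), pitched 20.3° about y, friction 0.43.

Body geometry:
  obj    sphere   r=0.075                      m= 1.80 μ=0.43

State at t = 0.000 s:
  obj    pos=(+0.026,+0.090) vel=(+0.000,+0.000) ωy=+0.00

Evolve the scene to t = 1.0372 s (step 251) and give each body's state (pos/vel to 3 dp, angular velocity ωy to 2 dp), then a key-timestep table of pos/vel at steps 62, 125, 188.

State at t = 1.0372 s:
  obj    pos=(+0.475,-0.076) vel=(+0.865,-0.320) ωy=+12.30

Key-timestep trajectory:
   step    t(s)  obj.x    obj.z    obj.vx   obj.vz 
     62  0.2562   +0.053  +0.079  +0.214  -0.079
    125  0.5165   +0.137  +0.048  +0.431  -0.159
    188  0.7769   +0.278  -0.004  +0.648  -0.240


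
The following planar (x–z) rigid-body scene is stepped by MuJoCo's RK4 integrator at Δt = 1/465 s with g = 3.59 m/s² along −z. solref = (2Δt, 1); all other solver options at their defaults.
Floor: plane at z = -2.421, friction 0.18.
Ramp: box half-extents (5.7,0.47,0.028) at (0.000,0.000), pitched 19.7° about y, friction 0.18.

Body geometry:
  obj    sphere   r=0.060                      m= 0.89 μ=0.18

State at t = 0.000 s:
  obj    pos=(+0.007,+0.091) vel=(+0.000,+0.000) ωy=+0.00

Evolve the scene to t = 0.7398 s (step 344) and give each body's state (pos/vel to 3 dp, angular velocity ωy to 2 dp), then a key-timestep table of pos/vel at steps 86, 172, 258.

State at t = 0.7398 s:
  obj    pos=(+0.230,+0.011) vel=(+0.602,-0.216) ωy=+10.66

Key-timestep trajectory:
   step    t(s)  obj.x    obj.z    obj.vx   obj.vz 
     86  0.1849   +0.021  +0.086  +0.151  -0.054
    172  0.3699   +0.063  +0.071  +0.301  -0.108
    258  0.5548   +0.132  +0.046  +0.452  -0.162


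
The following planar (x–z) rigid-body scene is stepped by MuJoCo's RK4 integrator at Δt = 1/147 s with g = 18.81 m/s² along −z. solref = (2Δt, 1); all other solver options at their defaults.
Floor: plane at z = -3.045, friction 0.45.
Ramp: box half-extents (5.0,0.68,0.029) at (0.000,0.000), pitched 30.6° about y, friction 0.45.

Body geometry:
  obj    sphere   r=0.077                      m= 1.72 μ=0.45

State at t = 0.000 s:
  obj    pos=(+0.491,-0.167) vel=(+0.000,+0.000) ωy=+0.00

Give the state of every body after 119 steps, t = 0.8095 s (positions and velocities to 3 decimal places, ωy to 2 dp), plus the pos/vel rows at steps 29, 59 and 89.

State at t = 0.8095 s:
  obj    pos=(+2.420,-1.308) vel=(+4.765,-2.818) ωy=+71.89

Key-timestep trajectory:
   step    t(s)  obj.x    obj.z    obj.vx   obj.vz 
     29  0.1973   +0.606  -0.235  +1.162  -0.687
     59  0.4014   +0.965  -0.448  +2.363  -1.397
     89  0.6054   +1.570  -0.805  +3.564  -2.108


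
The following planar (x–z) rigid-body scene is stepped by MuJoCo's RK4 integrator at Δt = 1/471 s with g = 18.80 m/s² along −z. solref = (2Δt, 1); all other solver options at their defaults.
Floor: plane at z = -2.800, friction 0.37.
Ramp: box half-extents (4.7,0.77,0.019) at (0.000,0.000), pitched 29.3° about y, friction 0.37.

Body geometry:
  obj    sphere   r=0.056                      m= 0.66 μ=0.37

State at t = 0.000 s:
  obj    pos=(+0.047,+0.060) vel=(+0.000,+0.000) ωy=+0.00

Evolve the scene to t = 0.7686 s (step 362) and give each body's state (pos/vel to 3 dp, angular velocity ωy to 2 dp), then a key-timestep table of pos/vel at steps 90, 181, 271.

State at t = 0.7686 s:
  obj    pos=(+1.740,-0.890) vel=(+4.405,-2.472) ωy=+90.19

Key-timestep trajectory:
   step    t(s)  obj.x    obj.z    obj.vx   obj.vz 
     90  0.1911   +0.152  +0.001  +1.095  -0.615
    181  0.3843   +0.470  -0.178  +2.202  -1.236
    271  0.5754   +0.996  -0.473  +3.298  -1.850


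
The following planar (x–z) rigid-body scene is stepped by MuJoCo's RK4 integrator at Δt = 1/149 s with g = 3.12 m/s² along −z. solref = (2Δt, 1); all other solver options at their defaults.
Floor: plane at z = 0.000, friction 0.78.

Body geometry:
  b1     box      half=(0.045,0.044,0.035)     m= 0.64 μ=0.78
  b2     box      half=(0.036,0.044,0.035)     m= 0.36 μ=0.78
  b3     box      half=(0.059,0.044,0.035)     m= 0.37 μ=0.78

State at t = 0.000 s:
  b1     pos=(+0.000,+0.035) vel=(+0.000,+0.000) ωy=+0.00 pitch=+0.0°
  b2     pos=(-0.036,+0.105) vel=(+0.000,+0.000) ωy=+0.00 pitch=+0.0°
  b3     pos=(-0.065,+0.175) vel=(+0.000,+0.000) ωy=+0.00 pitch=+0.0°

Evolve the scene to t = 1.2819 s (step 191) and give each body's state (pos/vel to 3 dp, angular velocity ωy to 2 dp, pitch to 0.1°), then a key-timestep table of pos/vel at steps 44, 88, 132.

State at t = 1.2819 s:
  b1     pos=(+0.000,+0.035) vel=(+0.000,+0.000) ωy=+0.00 pitch=+0.0°
  b2     pos=(-0.084,+0.036) vel=(+0.000,+0.000) ωy=+0.00 pitch=-90.0°
  b3     pos=(-0.281,+0.035) vel=(+0.000,+0.000) ωy=+0.00 pitch=+180.0°

Key-timestep trajectory:
   step    t(s)  b1.x    b1.z    b1.vx   b1.vz   b2.x    b2.z    b2.vx   b2.vz   b3.x    b3.z    b3.vx   b3.vz 
     44  0.2953   +0.000  +0.035  +0.000  +0.000   -0.041  +0.106  -0.038  +0.005   -0.079  +0.171  -0.108  -0.036
     88  0.5906   +0.000  +0.035  +0.000  +0.000   -0.067  +0.098  -0.152  -0.121   -0.141  +0.119  -0.282  -0.467
    132  0.8859   +0.000  +0.035  +0.000  +0.000   -0.083  +0.036  -0.024  -0.011   -0.228  +0.068  -0.260  -0.036


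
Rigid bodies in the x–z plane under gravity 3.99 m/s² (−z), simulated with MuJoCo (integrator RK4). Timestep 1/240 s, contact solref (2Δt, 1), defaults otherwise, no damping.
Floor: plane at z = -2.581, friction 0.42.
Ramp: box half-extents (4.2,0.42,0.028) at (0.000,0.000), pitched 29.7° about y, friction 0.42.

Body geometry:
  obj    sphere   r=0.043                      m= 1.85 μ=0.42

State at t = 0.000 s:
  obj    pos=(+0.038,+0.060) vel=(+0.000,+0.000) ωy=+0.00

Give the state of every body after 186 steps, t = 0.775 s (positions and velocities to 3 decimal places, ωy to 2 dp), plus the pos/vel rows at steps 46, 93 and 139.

State at t = 0.775 s:
  obj    pos=(+0.406,-0.150) vel=(+0.951,-0.542) ωy=+25.45

Key-timestep trajectory:
   step    t(s)  obj.x    obj.z    obj.vx   obj.vz 
     46  0.1917   +0.061  +0.047  +0.235  -0.134
     93  0.3875   +0.130  +0.008  +0.475  -0.271
    139  0.5792   +0.244  -0.057  +0.710  -0.405


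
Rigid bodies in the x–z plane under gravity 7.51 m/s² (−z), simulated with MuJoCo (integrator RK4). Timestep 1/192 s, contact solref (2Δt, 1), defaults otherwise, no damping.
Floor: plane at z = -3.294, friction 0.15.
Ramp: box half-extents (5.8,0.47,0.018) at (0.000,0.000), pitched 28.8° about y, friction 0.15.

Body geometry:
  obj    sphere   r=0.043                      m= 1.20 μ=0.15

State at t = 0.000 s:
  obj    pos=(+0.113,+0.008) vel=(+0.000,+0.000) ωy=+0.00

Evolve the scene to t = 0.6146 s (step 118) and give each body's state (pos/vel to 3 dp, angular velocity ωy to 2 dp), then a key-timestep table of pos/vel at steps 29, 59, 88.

State at t = 0.6146 s:
  obj    pos=(+0.549,-0.232) vel=(+1.421,-0.770) ωy=+35.30

Key-timestep trajectory:
   step    t(s)  obj.x    obj.z    obj.vx   obj.vz 
     29  0.1510   +0.139  -0.007  +0.350  -0.188
     59  0.3073   +0.222  -0.052  +0.710  -0.389
     88  0.4583   +0.355  -0.126  +1.059  -0.576


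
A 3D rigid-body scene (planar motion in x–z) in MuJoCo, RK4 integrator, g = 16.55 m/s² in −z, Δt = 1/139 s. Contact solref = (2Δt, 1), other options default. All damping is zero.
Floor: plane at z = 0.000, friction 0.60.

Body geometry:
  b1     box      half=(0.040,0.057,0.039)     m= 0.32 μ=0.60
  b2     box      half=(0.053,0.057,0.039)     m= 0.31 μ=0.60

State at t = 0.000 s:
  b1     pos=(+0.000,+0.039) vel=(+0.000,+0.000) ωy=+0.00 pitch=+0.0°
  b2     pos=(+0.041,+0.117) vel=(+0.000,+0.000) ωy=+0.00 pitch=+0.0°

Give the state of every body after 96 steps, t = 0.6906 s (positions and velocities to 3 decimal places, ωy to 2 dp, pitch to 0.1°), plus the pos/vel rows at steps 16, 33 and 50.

State at t = 0.6906 s:
  b1     pos=(+0.000,+0.039) vel=(+0.000,+0.000) ωy=+0.00 pitch=+0.0°
  b2     pos=(+0.090,+0.053) vel=(+0.000,+0.000) ωy=+0.00 pitch=+90.0°

Key-timestep trajectory:
   step    t(s)  b1.x    b1.z    b1.vx   b1.vz   b2.x    b2.z    b2.vx   b2.vz 
     16  0.1151   +0.000  +0.039  +0.000  +0.000   +0.043  +0.117  +0.040  -0.002
     33  0.2374   +0.000  +0.039  -0.001  +0.000   +0.057  +0.113  +0.234  -0.101
     50  0.3597   +0.000  +0.039  +0.000  +0.000   +0.093  +0.045  -0.041  +0.098


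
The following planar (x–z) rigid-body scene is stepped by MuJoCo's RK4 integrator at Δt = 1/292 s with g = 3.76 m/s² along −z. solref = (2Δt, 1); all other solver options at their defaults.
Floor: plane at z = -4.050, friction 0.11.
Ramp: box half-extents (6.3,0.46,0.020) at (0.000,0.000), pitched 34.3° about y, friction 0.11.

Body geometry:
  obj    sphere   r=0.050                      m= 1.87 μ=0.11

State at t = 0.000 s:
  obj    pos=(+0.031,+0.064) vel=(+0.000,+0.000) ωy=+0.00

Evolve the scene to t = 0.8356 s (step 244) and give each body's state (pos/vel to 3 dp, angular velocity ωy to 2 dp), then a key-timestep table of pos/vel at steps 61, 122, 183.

State at t = 0.8356 s:
  obj    pos=(+0.543,-0.286) vel=(+1.216,-0.857) ωy=+14.15

Key-timestep trajectory:
   step    t(s)  obj.x    obj.z    obj.vx   obj.vz 
     61  0.2089   +0.063  +0.042  +0.304  -0.214
    122  0.4178   +0.159  -0.024  +0.621  -0.405
    183  0.6267   +0.319  -0.133  +0.921  -0.626


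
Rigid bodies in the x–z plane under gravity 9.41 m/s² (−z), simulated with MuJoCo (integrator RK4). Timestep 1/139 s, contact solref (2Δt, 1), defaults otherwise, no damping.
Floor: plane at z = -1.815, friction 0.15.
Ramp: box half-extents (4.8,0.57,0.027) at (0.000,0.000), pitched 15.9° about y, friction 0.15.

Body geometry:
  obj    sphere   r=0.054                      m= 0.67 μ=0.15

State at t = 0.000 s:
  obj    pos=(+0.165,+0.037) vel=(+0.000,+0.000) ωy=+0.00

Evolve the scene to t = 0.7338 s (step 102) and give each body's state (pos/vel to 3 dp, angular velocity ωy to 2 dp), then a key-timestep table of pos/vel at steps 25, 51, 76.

State at t = 0.7338 s:
  obj    pos=(+0.642,-0.099) vel=(+1.300,-0.370) ωy=+25.01

Key-timestep trajectory:
   step    t(s)  obj.x    obj.z    obj.vx   obj.vz 
     25  0.1799   +0.194  +0.029  +0.319  -0.091
     51  0.3669   +0.284  +0.003  +0.650  -0.185
     76  0.5468   +0.430  -0.038  +0.968  -0.276


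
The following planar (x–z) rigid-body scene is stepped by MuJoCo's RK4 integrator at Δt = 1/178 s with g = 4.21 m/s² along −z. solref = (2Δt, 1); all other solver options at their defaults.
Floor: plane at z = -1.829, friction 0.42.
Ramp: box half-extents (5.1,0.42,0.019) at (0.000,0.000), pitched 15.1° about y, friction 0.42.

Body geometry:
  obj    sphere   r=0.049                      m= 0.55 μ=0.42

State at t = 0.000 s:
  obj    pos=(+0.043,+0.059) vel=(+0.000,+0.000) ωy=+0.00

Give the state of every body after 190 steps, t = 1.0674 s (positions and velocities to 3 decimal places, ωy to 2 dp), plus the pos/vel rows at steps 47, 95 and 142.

State at t = 1.0674 s:
  obj    pos=(+0.474,-0.057) vel=(+0.807,-0.218) ωy=+17.06

Key-timestep trajectory:
   step    t(s)  obj.x    obj.z    obj.vx   obj.vz 
     47  0.2640   +0.069  +0.052  +0.200  -0.054
     95  0.5337   +0.151  +0.030  +0.404  -0.109
    142  0.7978   +0.284  -0.006  +0.603  -0.163


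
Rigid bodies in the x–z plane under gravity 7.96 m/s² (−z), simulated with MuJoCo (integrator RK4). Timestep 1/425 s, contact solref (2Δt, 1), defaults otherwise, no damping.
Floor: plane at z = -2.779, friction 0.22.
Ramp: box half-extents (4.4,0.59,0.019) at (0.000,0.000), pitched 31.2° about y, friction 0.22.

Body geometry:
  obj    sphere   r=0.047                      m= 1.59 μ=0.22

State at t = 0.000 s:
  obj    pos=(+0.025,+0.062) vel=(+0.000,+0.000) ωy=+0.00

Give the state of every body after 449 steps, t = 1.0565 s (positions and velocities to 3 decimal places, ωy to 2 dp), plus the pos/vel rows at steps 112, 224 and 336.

State at t = 1.0565 s:
  obj    pos=(+1.431,-0.790) vel=(+2.662,-1.612) ωy=+66.20

Key-timestep trajectory:
   step    t(s)  obj.x    obj.z    obj.vx   obj.vz 
    112  0.2635   +0.113  +0.009  +0.664  -0.402
    224  0.5271   +0.375  -0.150  +1.328  -0.804
    336  0.7906   +0.812  -0.415  +1.992  -1.206


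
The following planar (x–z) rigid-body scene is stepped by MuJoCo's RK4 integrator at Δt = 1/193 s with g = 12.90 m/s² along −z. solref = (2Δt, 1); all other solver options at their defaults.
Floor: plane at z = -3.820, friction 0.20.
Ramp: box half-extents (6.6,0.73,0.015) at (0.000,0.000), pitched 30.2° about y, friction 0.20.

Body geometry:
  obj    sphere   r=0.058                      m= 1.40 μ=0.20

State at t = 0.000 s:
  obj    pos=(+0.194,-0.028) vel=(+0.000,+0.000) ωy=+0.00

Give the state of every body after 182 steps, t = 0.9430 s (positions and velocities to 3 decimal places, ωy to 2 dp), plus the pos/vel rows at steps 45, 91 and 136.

State at t = 0.9430 s:
  obj    pos=(+1.975,-1.065) vel=(+3.778,-2.199) ωy=+75.33

Key-timestep trajectory:
   step    t(s)  obj.x    obj.z    obj.vx   obj.vz 
     45  0.2332   +0.303  -0.092  +0.934  -0.544
     91  0.4715   +0.639  -0.288  +1.889  -1.099
    136  0.7047   +1.189  -0.607  +2.823  -1.643


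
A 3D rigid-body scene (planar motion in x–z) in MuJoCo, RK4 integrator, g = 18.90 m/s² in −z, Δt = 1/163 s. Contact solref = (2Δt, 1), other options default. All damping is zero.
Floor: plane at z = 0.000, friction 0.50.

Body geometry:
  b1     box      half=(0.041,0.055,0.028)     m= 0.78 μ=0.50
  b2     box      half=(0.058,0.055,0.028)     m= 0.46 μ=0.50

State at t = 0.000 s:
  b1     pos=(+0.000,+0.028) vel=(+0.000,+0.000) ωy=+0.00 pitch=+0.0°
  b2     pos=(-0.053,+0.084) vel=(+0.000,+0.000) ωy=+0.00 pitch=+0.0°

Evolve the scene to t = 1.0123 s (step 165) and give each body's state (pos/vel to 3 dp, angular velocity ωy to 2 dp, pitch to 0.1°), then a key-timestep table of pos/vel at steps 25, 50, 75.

State at t = 1.0123 s:
  b1     pos=(+0.000,+0.028) vel=(+0.000,+0.000) ωy=+0.00 pitch=+0.0°
  b2     pos=(-0.112,+0.058) vel=(+0.000,+0.000) ωy=+0.00 pitch=-90.0°

Key-timestep trajectory:
   step    t(s)  b1.x    b1.z    b1.vx   b1.vz   b2.x    b2.z    b2.vx   b2.vz 
     25  0.1534   +0.000  +0.028  +0.000  +0.000   -0.082  +0.063  -0.292  +0.113
     50  0.3067   +0.000  +0.028  +0.000  +0.000   -0.123  +0.062  -0.036  +0.014
     75  0.4601   +0.000  +0.028  +0.000  +0.000   -0.106  +0.060  -0.063  -0.016


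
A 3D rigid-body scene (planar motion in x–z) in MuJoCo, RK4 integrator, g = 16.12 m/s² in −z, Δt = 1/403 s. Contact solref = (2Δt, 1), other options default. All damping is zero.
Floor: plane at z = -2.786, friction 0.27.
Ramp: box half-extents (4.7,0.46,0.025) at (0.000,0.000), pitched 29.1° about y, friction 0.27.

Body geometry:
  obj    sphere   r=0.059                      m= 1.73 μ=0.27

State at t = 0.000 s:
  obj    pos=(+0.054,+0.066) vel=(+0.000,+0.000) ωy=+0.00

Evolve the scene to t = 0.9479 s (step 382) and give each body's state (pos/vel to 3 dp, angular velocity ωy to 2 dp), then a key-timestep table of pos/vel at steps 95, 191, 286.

State at t = 0.9479 s:
  obj    pos=(+2.252,-1.158) vel=(+4.638,-2.582) ωy=+89.96

Key-timestep trajectory:
   step    t(s)  obj.x    obj.z    obj.vx   obj.vz 
     95  0.2357   +0.190  -0.010  +1.154  -0.642
    191  0.4739   +0.604  -0.240  +2.319  -1.291
    286  0.7097   +1.286  -0.620  +3.473  -1.933


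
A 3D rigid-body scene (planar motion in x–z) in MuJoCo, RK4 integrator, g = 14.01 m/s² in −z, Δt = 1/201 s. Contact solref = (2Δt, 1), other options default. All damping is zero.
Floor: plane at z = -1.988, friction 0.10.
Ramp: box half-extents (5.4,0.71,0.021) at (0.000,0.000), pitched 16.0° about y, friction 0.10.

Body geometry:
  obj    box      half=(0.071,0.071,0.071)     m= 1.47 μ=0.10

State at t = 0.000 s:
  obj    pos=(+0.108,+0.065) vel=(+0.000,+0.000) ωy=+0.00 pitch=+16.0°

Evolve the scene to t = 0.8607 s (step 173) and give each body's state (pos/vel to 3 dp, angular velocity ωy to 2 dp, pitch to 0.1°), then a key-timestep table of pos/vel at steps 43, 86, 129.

State at t = 0.8607 s:
  obj    pos=(+1.003,-0.192) vel=(+2.092,-0.537) ωy=+0.00 pitch=+16.0°

Key-timestep trajectory:
   step    t(s)  obj.x    obj.z    obj.vx   obj.vz 
     43  0.2139   +0.163  +0.049  +0.513  -0.172
     86  0.4279   +0.329  +0.001  +1.038  -0.279
    129  0.6418   +0.606  -0.078  +1.557  -0.413


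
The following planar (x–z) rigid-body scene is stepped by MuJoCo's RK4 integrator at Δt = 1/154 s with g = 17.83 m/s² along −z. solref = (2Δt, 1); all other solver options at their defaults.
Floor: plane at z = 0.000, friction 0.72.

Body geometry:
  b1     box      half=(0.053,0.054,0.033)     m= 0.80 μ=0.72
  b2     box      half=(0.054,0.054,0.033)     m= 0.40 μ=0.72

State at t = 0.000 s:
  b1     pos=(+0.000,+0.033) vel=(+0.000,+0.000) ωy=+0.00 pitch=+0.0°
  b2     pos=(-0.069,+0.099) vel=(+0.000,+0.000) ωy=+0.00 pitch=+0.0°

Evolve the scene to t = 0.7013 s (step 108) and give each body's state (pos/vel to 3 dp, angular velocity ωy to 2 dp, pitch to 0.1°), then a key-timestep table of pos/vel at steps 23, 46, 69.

State at t = 0.7013 s:
  b1     pos=(+0.000,+0.033) vel=(+0.000,+0.000) ωy=+0.00 pitch=+0.0°
  b2     pos=(-0.122,+0.054) vel=(+0.000,+0.000) ωy=+0.00 pitch=-90.0°

Key-timestep trajectory:
   step    t(s)  b1.x    b1.z    b1.vx   b1.vz   b2.x    b2.z    b2.vx   b2.vz 
     23  0.1494   +0.000  +0.033  +0.000  +0.000   -0.103  +0.059  -0.530  +0.000
     46  0.2987   +0.000  +0.033  +0.000  +0.000   -0.139  +0.061  +0.058  -0.015
     69  0.4481   +0.000  +0.033  +0.000  +0.000   -0.120  +0.055  -0.147  -0.074


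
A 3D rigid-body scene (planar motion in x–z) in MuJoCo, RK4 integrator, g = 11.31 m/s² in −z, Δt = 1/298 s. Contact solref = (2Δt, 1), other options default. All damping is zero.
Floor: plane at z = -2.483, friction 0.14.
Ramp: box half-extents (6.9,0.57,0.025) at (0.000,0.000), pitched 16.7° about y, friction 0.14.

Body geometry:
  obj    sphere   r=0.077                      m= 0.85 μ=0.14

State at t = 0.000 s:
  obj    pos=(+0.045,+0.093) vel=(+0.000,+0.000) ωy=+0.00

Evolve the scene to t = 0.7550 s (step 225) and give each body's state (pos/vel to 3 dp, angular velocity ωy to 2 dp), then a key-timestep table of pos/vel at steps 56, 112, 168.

State at t = 0.7550 s:
  obj    pos=(+0.679,-0.097) vel=(+1.679,-0.504) ωy=+22.76

Key-timestep trajectory:
   step    t(s)  obj.x    obj.z    obj.vx   obj.vz 
     56  0.1879   +0.084  +0.081  +0.418  -0.125
    112  0.3758   +0.202  +0.046  +0.836  -0.251
    168  0.5638   +0.398  -0.013  +1.254  -0.376


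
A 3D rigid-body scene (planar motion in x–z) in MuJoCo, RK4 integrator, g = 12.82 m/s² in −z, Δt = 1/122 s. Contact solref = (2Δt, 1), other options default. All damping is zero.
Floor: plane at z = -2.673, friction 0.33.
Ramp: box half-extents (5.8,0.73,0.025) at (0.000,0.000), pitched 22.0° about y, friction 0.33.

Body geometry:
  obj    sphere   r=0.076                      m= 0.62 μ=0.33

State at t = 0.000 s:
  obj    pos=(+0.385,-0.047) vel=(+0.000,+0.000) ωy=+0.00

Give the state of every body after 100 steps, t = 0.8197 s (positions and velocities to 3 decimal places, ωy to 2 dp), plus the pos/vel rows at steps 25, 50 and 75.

State at t = 0.8197 s:
  obj    pos=(+1.454,-0.478) vel=(+2.607,-1.053) ωy=+36.99

Key-timestep trajectory:
   step    t(s)  obj.x    obj.z    obj.vx   obj.vz 
     25  0.2049   +0.452  -0.074  +0.652  -0.263
     50  0.4098   +0.652  -0.155  +1.304  -0.527
     75  0.6148   +0.986  -0.290  +1.955  -0.790


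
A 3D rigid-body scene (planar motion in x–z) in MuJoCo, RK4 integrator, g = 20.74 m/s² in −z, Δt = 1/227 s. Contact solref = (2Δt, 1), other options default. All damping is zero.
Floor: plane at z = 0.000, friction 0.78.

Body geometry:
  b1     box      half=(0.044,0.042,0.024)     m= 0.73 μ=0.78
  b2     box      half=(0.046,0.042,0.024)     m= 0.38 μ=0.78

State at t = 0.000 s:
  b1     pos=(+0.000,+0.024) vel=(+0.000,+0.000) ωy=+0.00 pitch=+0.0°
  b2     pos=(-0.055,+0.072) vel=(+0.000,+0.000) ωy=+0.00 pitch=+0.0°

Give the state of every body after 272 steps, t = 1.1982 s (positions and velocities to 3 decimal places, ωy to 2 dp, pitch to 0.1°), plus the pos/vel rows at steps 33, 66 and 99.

State at t = 1.1982 s:
  b1     pos=(+0.000,+0.024) vel=(+0.000,+0.000) ωy=+0.00 pitch=+0.0°
  b2     pos=(-0.100,+0.046) vel=(+0.000,+0.000) ωy=+0.00 pitch=-90.0°

Key-timestep trajectory:
   step    t(s)  b1.x    b1.z    b1.vx   b1.vz   b2.x    b2.z    b2.vx   b2.vz 
     33  0.1454   +0.000  +0.024  +0.000  +0.000   -0.087  +0.051  -0.396  -0.051
     66  0.2907   +0.000  +0.024  +0.000  +0.000   -0.110  +0.050  +0.133  -0.038
     99  0.4361   +0.000  +0.024  +0.000  +0.000   -0.102  +0.046  -0.072  +0.069


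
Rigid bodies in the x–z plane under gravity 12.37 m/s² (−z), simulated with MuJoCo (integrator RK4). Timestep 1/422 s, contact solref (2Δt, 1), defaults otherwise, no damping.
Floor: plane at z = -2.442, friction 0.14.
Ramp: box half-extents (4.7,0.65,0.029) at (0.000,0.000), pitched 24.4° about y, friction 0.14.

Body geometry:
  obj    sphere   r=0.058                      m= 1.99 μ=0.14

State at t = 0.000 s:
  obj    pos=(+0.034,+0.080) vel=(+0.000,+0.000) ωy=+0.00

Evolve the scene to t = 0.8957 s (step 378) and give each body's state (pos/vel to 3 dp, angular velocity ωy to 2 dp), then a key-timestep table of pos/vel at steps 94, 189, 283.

State at t = 0.8957 s:
  obj    pos=(+1.368,-0.525) vel=(+2.978,-1.351) ωy=+56.36

Key-timestep trajectory:
   step    t(s)  obj.x    obj.z    obj.vx   obj.vz 
     94  0.2227   +0.117  +0.043  +0.741  -0.336
    189  0.4479   +0.367  -0.071  +1.489  -0.675
    283  0.6706   +0.782  -0.259  +2.229  -1.011


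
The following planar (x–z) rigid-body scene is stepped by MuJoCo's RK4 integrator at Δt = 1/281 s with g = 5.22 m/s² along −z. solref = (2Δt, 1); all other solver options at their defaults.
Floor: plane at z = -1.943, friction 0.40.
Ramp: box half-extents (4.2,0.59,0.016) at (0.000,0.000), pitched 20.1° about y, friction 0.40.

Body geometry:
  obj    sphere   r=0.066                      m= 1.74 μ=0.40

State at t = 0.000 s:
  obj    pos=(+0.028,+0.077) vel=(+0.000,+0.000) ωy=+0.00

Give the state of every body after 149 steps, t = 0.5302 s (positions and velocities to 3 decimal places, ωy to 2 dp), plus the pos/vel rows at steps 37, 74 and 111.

State at t = 0.5302 s:
  obj    pos=(+0.197,+0.015) vel=(+0.638,-0.234) ωy=+10.29

Key-timestep trajectory:
   step    t(s)  obj.x    obj.z    obj.vx   obj.vz 
     37  0.1317   +0.038  +0.073  +0.158  -0.058
     74  0.2633   +0.070  +0.062  +0.317  -0.116
    111  0.3950   +0.122  +0.043  +0.475  -0.174


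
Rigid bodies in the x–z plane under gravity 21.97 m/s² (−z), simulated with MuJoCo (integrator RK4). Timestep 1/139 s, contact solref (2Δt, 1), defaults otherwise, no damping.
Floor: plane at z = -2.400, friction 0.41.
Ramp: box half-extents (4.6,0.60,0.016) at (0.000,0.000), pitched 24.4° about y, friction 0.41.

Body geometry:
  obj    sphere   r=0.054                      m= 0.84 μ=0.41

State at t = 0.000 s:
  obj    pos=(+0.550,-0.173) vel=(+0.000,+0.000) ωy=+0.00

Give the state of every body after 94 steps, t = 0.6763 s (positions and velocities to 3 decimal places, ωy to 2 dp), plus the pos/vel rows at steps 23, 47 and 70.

State at t = 0.6763 s:
  obj    pos=(+1.900,-0.785) vel=(+3.992,-1.811) ωy=+81.17

Key-timestep trajectory:
   step    t(s)  obj.x    obj.z    obj.vx   obj.vz 
     23  0.1655   +0.631  -0.209  +0.977  -0.443
     47  0.3381   +0.888  -0.326  +1.996  -0.906
     70  0.5036   +1.299  -0.512  +2.973  -1.349


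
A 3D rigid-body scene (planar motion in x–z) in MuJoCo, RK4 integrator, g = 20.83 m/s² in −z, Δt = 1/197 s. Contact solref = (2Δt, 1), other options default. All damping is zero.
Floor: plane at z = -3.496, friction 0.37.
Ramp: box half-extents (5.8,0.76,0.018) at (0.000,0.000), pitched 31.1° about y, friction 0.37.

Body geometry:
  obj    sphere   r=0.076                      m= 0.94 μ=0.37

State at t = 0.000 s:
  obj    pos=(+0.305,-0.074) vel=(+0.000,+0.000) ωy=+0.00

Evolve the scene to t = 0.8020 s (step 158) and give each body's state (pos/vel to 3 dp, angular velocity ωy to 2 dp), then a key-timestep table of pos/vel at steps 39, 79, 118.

State at t = 0.8020 s:
  obj    pos=(+2.422,-1.351) vel=(+5.278,-3.184) ωy=+81.09

Key-timestep trajectory:
   step    t(s)  obj.x    obj.z    obj.vx   obj.vz 
     39  0.1980   +0.434  -0.152  +1.303  -0.786
     79  0.4010   +0.834  -0.393  +2.639  -1.592
    118  0.5990   +1.486  -0.786  +3.942  -2.378


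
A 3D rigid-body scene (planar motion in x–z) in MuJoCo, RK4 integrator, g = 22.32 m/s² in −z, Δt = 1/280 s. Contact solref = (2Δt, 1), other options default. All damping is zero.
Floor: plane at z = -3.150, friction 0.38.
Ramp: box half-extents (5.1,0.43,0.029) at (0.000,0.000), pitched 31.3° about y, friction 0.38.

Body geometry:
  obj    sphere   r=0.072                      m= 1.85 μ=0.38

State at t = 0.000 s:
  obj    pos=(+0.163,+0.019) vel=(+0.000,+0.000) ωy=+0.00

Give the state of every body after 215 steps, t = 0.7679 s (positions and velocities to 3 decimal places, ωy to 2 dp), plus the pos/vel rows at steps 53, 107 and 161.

State at t = 0.7679 s:
  obj    pos=(+2.250,-1.250) vel=(+5.434,-3.304) ωy=+88.32

Key-timestep trajectory:
   step    t(s)  obj.x    obj.z    obj.vx   obj.vz 
     53  0.1893   +0.290  -0.058  +1.340  -0.815
    107  0.3821   +0.680  -0.295  +2.705  -1.644
    161  0.5750   +1.333  -0.692  +4.070  -2.474


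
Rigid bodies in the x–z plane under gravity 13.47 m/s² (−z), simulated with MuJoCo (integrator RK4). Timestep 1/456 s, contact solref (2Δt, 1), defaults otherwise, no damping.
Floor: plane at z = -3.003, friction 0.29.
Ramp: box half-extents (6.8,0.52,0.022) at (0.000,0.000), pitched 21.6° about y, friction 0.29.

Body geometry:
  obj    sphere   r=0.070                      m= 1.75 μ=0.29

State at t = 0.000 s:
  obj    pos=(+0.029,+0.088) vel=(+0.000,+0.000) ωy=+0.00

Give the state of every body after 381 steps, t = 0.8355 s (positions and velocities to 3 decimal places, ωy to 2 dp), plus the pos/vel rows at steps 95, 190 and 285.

State at t = 0.8355 s:
  obj    pos=(+1.178,-0.368) vel=(+2.752,-1.089) ωy=+42.27

Key-timestep trajectory:
   step    t(s)  obj.x    obj.z    obj.vx   obj.vz 
     95  0.2083   +0.100  +0.059  +0.686  -0.272
    190  0.4167   +0.315  -0.026  +1.372  -0.543
    285  0.6250   +0.672  -0.167  +2.058  -0.815


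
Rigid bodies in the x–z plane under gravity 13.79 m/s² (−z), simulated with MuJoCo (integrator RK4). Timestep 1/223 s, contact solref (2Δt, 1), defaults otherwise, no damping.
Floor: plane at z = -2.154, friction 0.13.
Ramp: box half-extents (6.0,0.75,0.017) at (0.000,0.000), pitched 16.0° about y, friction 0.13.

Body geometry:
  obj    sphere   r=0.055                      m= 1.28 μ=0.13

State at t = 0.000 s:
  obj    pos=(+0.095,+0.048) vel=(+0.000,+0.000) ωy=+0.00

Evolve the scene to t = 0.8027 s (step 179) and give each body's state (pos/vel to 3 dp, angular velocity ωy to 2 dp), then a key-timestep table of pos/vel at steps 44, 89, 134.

State at t = 0.8027 s:
  obj    pos=(+0.936,-0.193) vel=(+2.095,-0.601) ωy=+39.61

Key-timestep trajectory:
   step    t(s)  obj.x    obj.z    obj.vx   obj.vz 
     44  0.1973   +0.146  +0.033  +0.515  -0.148
     89  0.3991   +0.303  -0.012  +1.042  -0.299
    134  0.6009   +0.566  -0.087  +1.568  -0.450


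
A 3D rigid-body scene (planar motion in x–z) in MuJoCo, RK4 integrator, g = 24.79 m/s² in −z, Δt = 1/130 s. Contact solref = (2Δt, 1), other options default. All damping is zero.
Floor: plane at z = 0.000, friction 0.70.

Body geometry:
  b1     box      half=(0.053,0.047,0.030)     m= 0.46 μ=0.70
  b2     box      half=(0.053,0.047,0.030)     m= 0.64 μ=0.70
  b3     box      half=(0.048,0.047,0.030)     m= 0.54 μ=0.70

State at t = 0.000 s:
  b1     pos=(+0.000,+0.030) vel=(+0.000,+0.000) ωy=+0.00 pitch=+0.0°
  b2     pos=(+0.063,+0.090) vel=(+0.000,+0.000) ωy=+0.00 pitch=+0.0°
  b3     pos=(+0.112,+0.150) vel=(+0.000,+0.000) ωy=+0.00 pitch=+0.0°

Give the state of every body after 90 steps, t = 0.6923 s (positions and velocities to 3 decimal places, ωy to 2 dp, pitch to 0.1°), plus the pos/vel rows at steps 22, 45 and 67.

State at t = 0.6923 s:
  b1     pos=(+0.000,+0.030) vel=(+0.000,+0.000) ωy=+0.00 pitch=+0.0°
  b2     pos=(+0.109,+0.053) vel=(+0.007,+0.010) ωy=+0.13 pitch=+90.0°
  b3     pos=(+0.209,+0.048) vel=(+0.000,+0.000) ωy=+0.00 pitch=+90.0°

Key-timestep trajectory:
   step    t(s)  b1.x    b1.z    b1.vx   b1.vz   b2.x    b2.z    b2.vx   b2.vz   b3.x    b3.z    b3.vx   b3.vz 
     22  0.1692   +0.000  +0.030  +0.000  +0.000   +0.114  +0.052  +0.478  +0.154   +0.199  +0.050  +0.604  -0.047
     45  0.3462   +0.000  +0.030  +0.000  +0.000   +0.143  +0.061  -0.063  +0.003   +0.220  +0.053  -0.037  -0.014
     67  0.5154   +0.000  +0.030  +0.000  +0.000   +0.103  +0.054  -0.122  +0.107   +0.209  +0.048  -0.002  +0.005


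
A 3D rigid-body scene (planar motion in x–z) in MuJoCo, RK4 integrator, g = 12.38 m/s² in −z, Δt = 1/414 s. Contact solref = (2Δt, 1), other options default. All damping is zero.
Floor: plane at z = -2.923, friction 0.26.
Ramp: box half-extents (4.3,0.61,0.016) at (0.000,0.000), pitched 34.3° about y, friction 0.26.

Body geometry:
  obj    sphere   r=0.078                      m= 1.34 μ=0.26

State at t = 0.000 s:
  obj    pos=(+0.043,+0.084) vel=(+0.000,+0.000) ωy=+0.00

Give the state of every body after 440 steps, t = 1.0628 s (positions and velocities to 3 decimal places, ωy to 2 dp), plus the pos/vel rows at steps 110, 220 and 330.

State at t = 1.0628 s:
  obj    pos=(+2.368,-1.502) vel=(+4.375,-2.985) ωy=+67.89

Key-timestep trajectory:
   step    t(s)  obj.x    obj.z    obj.vx   obj.vz 
    110  0.2657   +0.189  -0.015  +1.094  -0.746
    220  0.5314   +0.625  -0.312  +2.188  -1.492
    330  0.7971   +1.351  -0.808  +3.282  -2.239


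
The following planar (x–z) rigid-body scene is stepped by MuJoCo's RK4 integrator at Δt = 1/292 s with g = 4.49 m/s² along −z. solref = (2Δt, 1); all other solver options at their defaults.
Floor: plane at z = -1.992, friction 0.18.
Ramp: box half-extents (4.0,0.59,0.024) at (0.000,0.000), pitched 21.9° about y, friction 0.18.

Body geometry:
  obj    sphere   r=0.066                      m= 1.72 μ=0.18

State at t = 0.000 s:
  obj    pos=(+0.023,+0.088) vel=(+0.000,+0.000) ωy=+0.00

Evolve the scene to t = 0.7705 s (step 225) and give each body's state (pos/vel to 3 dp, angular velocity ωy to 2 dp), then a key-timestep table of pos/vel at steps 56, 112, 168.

State at t = 0.7705 s:
  obj    pos=(+0.353,-0.045) vel=(+0.855,-0.344) ωy=+13.96

Key-timestep trajectory:
   step    t(s)  obj.x    obj.z    obj.vx   obj.vz 
     56  0.1918   +0.043  +0.080  +0.213  -0.086
    112  0.3836   +0.105  +0.055  +0.426  -0.171
    168  0.5753   +0.207  +0.014  +0.639  -0.257


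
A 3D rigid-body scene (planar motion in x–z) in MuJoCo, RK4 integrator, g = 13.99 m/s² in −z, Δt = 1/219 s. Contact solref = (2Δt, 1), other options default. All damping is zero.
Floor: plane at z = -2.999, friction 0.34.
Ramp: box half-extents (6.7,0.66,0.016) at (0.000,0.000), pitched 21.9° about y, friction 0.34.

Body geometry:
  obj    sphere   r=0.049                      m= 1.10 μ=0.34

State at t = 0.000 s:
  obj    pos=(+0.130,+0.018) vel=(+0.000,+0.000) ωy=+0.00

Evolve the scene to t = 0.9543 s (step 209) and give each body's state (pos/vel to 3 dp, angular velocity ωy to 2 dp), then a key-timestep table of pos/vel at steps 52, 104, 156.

State at t = 0.9543 s:
  obj    pos=(+1.705,-0.615) vel=(+3.300,-1.327) ωy=+72.58

Key-timestep trajectory:
   step    t(s)  obj.x    obj.z    obj.vx   obj.vz 
     52  0.2374   +0.227  -0.021  +0.821  -0.330
    104  0.4749   +0.520  -0.139  +1.642  -0.660
    156  0.7123   +1.007  -0.335  +2.463  -0.990
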